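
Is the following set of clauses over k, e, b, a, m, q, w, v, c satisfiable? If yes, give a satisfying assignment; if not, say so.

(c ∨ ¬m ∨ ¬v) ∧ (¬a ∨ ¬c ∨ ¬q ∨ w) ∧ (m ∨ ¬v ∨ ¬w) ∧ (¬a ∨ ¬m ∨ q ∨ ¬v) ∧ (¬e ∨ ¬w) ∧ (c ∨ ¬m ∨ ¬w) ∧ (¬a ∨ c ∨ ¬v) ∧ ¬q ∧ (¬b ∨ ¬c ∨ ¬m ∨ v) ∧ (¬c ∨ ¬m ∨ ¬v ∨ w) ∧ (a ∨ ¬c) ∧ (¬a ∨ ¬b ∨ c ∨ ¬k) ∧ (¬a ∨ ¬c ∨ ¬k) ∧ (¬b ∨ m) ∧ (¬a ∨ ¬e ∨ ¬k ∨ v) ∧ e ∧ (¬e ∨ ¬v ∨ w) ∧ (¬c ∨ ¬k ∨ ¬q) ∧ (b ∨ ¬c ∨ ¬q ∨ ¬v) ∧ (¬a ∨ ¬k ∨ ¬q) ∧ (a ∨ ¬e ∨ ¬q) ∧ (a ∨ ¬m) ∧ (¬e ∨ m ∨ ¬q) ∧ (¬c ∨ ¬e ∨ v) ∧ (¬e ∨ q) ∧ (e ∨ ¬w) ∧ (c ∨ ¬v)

Unsatisfiable

Case q = True:
  Clause (¬q) is falsified — contradiction.
Case q = False:
  (e) forces e = True.
  Clause (¬e ∨ q) is falsified — contradiction.
Both cases fail, so the formula is unsatisfiable.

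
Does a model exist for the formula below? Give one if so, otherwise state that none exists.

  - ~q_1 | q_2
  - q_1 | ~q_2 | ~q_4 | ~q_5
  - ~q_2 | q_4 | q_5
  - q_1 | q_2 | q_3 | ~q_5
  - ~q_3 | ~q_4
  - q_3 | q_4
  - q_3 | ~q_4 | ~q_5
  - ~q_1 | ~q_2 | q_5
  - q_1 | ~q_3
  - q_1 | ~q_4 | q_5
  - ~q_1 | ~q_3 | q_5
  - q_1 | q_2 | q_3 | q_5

q_1: True; q_2: True; q_3: True; q_4: False; q_5: True

Try q_1 = False:
  (q_1 | ~q_3) forces q_3 = False.
  (q_3 | q_4) forces q_4 = True.
  (q_3 | ~q_4 | ~q_5) forces q_5 = False.
  clause (q_1 | ~q_4 | q_5) is falsified — backtrack.
So q_1 = True.
  then (~q_1 | q_2) forces q_2 = True.
  then (~q_1 | ~q_2 | q_5) forces q_5 = True.
Try q_3 = False:
  (q_3 | q_4) forces q_4 = True.
  clause (q_3 | ~q_4 | ~q_5) is falsified — backtrack.
So q_3 = True.
  then (~q_3 | ~q_4) forces q_4 = False.
All clauses satisfied.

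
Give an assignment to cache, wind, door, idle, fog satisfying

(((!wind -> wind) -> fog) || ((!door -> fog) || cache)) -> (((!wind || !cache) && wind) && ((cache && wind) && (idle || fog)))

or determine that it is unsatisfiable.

cache = False, wind = True, door = False, idle = True, fog = False

  (((!wind -> wind) -> fog) || ((!door -> fog) || cache)) -> (((!wind || !cache) && wind) && ((cache && wind) && (idle || fog))) = True
    ((!wind -> wind) -> fog) || ((!door -> fog) || cache) = False
      (!wind -> wind) -> fog = False
        !wind -> wind = True
          !wind = False
      (!door -> fog) || cache = False
        !door -> fog = False
          !door = True
    ((!wind || !cache) && wind) && ((cache && wind) && (idle || fog)) = False
      (!wind || !cache) && wind = True
        !wind || !cache = True
          !wind = False
          !cache = True
      (cache && wind) && (idle || fog) = False
        cache && wind = False
        idle || fog = True
The formula evaluates to True.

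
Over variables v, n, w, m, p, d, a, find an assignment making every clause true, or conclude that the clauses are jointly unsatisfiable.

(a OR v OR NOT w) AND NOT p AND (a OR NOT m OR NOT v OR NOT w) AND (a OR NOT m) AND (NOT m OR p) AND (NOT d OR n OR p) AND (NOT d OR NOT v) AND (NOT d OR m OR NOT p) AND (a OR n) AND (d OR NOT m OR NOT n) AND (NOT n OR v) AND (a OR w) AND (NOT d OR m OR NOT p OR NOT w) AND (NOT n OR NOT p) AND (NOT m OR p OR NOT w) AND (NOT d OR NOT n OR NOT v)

v: True, n: True, w: False, m: False, p: False, d: False, a: True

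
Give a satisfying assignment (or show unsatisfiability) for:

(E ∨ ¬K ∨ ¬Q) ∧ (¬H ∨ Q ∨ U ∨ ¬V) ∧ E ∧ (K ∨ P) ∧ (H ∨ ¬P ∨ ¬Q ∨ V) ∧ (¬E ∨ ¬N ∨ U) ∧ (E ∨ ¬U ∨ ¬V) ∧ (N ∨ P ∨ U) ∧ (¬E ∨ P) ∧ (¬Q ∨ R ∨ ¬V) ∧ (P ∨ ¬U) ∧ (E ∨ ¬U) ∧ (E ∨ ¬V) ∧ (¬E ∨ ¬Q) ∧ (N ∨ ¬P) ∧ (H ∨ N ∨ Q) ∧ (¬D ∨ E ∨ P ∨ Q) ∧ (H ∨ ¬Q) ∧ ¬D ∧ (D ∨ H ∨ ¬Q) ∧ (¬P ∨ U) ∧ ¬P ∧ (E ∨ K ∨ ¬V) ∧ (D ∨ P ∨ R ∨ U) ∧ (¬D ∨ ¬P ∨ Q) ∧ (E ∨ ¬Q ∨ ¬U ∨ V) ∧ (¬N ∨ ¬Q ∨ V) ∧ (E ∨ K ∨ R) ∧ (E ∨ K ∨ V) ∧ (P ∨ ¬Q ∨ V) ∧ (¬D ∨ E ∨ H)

Unsatisfiable — no assignment works.

Case E = True:
  (¬E ∨ P) forces P = True.
  Clause (¬P) is falsified — contradiction.
Case E = False:
  Clause (E) is falsified — contradiction.
Both cases fail, so the formula is unsatisfiable.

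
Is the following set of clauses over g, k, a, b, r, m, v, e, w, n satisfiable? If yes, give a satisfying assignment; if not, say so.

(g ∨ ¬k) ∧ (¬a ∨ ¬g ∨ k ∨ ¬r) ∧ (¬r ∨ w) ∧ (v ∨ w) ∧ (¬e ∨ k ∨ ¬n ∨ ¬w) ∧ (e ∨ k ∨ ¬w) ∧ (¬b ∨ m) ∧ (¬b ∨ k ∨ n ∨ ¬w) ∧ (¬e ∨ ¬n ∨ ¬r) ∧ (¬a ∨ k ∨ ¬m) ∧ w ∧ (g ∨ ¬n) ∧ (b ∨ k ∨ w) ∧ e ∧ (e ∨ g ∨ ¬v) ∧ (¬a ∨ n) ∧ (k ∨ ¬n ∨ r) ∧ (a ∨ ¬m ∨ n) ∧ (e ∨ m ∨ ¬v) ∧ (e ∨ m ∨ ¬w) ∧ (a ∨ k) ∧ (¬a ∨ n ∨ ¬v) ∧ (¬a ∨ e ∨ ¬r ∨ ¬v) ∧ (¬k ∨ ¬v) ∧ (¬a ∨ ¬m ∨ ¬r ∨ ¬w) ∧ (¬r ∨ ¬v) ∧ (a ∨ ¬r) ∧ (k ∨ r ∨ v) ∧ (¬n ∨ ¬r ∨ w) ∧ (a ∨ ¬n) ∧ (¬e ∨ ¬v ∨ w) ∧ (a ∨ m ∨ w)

g = True; k = True; a = True; b = False; r = False; m = False; v = False; e = True; w = True; n = True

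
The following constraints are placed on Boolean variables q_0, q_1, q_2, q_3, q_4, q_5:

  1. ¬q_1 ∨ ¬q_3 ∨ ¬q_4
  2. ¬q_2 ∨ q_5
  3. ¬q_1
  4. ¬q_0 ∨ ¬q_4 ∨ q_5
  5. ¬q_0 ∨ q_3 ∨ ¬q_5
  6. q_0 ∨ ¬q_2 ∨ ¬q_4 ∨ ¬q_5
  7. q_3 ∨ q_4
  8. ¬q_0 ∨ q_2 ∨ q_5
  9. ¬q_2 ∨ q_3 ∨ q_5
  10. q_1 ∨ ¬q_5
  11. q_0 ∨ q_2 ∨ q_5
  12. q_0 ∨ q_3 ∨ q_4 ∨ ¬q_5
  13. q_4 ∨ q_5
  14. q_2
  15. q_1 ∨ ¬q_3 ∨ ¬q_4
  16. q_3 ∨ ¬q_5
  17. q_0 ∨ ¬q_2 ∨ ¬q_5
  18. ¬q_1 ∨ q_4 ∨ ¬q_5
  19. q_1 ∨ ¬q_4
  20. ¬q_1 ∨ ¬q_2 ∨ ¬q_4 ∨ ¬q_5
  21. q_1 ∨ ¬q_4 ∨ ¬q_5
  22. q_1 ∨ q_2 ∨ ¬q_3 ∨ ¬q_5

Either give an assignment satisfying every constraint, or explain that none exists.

The formula is unsatisfiable.

Case q_1 = True:
  Clause (¬q_1) is falsified — contradiction.
Case q_1 = False:
  (q_1 ∨ ¬q_5) forces q_5 = False.
  (¬q_2 ∨ q_5) forces q_2 = False.
  Clause (q_2) is falsified — contradiction.
Both cases fail, so the formula is unsatisfiable.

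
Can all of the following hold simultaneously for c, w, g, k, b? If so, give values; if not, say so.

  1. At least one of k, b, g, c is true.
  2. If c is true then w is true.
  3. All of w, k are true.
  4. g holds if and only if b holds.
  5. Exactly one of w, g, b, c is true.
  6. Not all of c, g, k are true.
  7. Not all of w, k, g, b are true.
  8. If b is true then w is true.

c: False, w: True, g: False, k: True, b: False

  (1) {k, b, g, c}: 1 true — at least one ✓
  (2) c=F ⇒ w: vacuous ✓
  (3) {w, k}: all 2 true ✓
  (4) g=F, b=F — same ✓
  (5) {w, g, b, c}: 1 true — exactly one ✓
  (6) {c, g, k}: 1/3 true — not all ✓
  (7) {w, k, g, b}: 2/4 true — not all ✓
  (8) b=F ⇒ w: vacuous ✓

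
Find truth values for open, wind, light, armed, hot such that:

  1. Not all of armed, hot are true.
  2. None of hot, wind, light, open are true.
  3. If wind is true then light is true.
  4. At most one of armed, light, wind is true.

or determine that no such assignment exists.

open = False, wind = False, light = False, armed = False, hot = False

  (1) {armed, hot}: 0/2 true — not all ✓
  (2) {hot, wind, light, open}: 0 true — none ✓
  (3) wind=F ⇒ light: vacuous ✓
  (4) {armed, light, wind}: 0 true — at most one ✓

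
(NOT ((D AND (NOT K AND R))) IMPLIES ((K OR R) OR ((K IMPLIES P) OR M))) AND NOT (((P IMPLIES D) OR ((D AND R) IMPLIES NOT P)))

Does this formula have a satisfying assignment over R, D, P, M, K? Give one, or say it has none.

Unsatisfiable

The conjunct NOT (((P IMPLIES D) OR ((D AND R) IMPLIES NOT P))) is unsatisfiable on its own:
  R=F, D=F, P=F: evaluates to False.
  R=F, D=F, P=T: evaluates to False.
  R=F, D=T, P=F: evaluates to False.
  R=F, D=T, P=T: evaluates to False.
  R=T, D=F, P=F: evaluates to False.
  R=T, D=F, P=T: evaluates to False.
  R=T, D=T, P=F: evaluates to False.
  R=T, D=T, P=T: evaluates to False.
So the whole conjunction is unsatisfiable.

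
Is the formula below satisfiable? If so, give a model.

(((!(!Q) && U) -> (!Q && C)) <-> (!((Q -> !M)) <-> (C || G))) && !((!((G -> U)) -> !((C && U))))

UNSATISFIABLE

The conjunct !((!((G -> U)) -> !((C && U)))) is unsatisfiable on its own:
  G=F, U=F, C=F: evaluates to False.
  G=F, U=F, C=T: evaluates to False.
  G=F, U=T, C=F: evaluates to False.
  G=F, U=T, C=T: evaluates to False.
  G=T, U=F, C=F: evaluates to False.
  G=T, U=F, C=T: evaluates to False.
  G=T, U=T, C=F: evaluates to False.
  G=T, U=T, C=T: evaluates to False.
So the whole conjunction is unsatisfiable.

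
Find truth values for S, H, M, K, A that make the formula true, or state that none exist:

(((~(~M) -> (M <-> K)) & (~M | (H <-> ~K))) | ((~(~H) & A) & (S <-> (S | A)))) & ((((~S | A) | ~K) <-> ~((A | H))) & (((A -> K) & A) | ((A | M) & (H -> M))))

S = False, H = False, M = True, K = True, A = False

  ((~(~M) -> (M <-> K)) & (~M | (H <-> ~K))) | ((~(~H) & A) & (S <-> (S | A))) = True
    (~(~M) -> (M <-> K)) & (~M | (H <-> ~K)) = True
      ~(~M) -> (M <-> K) = True
        ~(~M) = True
          ~M = False
        M <-> K = True
      ~M | (H <-> ~K) = True
        ~M = False
        H <-> ~K = True
          ~K = False
    (~(~H) & A) & (S <-> (S | A)) = False
      ~(~H) & A = False
        ~(~H) = False
          ~H = True
      S <-> (S | A) = True
        S | A = False
  (((~S | A) | ~K) <-> ~((A | H))) & (((A -> K) & A) | ((A | M) & (H -> M))) = True
    ((~S | A) | ~K) <-> ~((A | H)) = True
      (~S | A) | ~K = True
        ~S | A = True
          ~S = True
        ~K = False
      ~((A | H)) = True
        A | H = False
    ((A -> K) & A) | ((A | M) & (H -> M)) = True
      (A -> K) & A = False
        A -> K = True
      (A | M) & (H -> M) = True
        A | M = True
        H -> M = True
Both conjuncts True, so the formula holds.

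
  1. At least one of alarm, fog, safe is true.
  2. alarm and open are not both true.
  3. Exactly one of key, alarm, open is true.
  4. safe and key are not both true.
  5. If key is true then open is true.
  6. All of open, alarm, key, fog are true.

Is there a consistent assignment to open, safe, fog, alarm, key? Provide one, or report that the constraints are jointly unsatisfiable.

UNSATISFIABLE

Case key = True:
  (3) with key=T forces alarm = False.
  Constraint (6) is violated (alarm=F) — contradiction.
Case key = False:
  Constraint (6) is violated (key=F) — contradiction.
Both cases fail — unsatisfiable.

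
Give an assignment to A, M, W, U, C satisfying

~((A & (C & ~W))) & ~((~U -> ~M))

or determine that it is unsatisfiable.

A = False, M = True, W = False, U = False, C = True

  ~((A & (C & ~W))) = True
    A & (C & ~W) = False
      C & ~W = True
        ~W = True
  ~((~U -> ~M)) = True
    ~U -> ~M = False
      ~U = True
      ~M = False
Both conjuncts True, so the formula holds.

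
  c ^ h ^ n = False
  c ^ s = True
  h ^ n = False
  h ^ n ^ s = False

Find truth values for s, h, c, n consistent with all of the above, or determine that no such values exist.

The formula is unsatisfiable.

Adding constraints 1, 2, 4 mod 2: every variable appears an even number of times on the left, so the left side is 0.
But the right sides sum to 1 (mod 2). 0 ≠ 1 — the system is inconsistent.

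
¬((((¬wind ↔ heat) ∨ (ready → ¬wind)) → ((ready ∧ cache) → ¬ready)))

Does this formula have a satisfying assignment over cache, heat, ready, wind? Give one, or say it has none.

cache=T; heat=T; ready=T; wind=F

  ¬((((¬wind ↔ heat) ∨ (ready → ¬wind)) → ((ready ∧ cache) → ¬ready))) = True
    ((¬wind ↔ heat) ∨ (ready → ¬wind)) → ((ready ∧ cache) → ¬ready) = False
      (¬wind ↔ heat) ∨ (ready → ¬wind) = True
        ¬wind ↔ heat = True
          ¬wind = True
        ready → ¬wind = True
          ¬wind = True
      (ready ∧ cache) → ¬ready = False
        ready ∧ cache = True
        ¬ready = False
The formula evaluates to True.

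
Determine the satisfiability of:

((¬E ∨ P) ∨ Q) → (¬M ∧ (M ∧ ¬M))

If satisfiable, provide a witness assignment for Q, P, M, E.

Q: False, P: False, M: True, E: True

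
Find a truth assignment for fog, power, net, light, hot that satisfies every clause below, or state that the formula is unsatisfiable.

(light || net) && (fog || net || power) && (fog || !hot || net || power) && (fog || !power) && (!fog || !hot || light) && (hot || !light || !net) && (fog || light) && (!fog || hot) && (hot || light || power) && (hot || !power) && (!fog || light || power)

fog = False; power = False; net = True; light = True; hot = True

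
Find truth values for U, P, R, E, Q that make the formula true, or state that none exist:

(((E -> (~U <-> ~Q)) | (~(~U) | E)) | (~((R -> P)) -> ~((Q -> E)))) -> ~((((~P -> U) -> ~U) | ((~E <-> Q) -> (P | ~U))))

U: True; P: False; R: True; E: True; Q: False

  (((E -> (~U <-> ~Q)) | (~(~U) | E)) | (~((R -> P)) -> ~((Q -> E)))) -> ~((((~P -> U) -> ~U) | ((~E <-> Q) -> (P | ~U)))) = True
    ((E -> (~U <-> ~Q)) | (~(~U) | E)) | (~((R -> P)) -> ~((Q -> E))) = True
      (E -> (~U <-> ~Q)) | (~(~U) | E) = True
        E -> (~U <-> ~Q) = False
          ~U <-> ~Q = False
            ~U = False
            ~Q = True
        ~(~U) | E = True
          ~(~U) = True
            ~U = False
      ~((R -> P)) -> ~((Q -> E)) = False
        ~((R -> P)) = True
          R -> P = False
        ~((Q -> E)) = False
          Q -> E = True
    ~((((~P -> U) -> ~U) | ((~E <-> Q) -> (P | ~U)))) = True
      ((~P -> U) -> ~U) | ((~E <-> Q) -> (P | ~U)) = False
        (~P -> U) -> ~U = False
          ~P -> U = True
            ~P = True
          ~U = False
        (~E <-> Q) -> (P | ~U) = False
          ~E <-> Q = True
            ~E = False
          P | ~U = False
            ~U = False
The formula evaluates to True.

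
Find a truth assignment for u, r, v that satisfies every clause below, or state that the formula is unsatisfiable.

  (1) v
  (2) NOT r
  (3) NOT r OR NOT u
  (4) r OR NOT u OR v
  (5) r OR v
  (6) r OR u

u: True; r: False; v: True

Unit clause (v) forces v = True.
Unit clause (NOT r) forces r = False.
In (r OR u) only u is left, so u = True.
Check each clause:
  (v): v holds.
  (NOT r): NOT r holds.
  (NOT r OR NOT u): NOT r holds.
  (r OR NOT u OR v): v holds.
  (r OR v): v holds.
  (r OR u): u holds.
All clauses satisfied.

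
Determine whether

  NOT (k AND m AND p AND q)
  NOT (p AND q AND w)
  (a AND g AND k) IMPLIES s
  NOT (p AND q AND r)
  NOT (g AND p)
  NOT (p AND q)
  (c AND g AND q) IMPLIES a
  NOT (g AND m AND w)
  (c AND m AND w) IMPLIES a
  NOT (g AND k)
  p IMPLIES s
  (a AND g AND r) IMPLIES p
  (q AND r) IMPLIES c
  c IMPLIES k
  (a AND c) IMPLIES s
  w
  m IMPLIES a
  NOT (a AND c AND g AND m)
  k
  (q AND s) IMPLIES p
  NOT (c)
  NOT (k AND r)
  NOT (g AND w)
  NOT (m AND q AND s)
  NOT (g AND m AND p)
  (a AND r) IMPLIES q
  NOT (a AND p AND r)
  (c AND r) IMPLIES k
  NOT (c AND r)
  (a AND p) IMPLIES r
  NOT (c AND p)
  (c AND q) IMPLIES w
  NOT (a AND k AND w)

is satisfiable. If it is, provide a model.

m=F; w=T; k=T; p=F; r=F; q=F; c=F; s=F; g=F; a=F

Unit clause (k) forces k = True.
In (NOT k OR NOT r) only NOT r is left, so r = False.
In (NOT g OR NOT k) only NOT g is left, so g = False.
Unit clause (w) forces w = True.
In (NOT a OR NOT k OR NOT w) only NOT a is left, so a = False.
Unit clause (NOT c) forces c = False.
In (a OR NOT m) only NOT m is left, so m = False.
Set p = False.
Set q = False.
Set s = False.
All clauses satisfied.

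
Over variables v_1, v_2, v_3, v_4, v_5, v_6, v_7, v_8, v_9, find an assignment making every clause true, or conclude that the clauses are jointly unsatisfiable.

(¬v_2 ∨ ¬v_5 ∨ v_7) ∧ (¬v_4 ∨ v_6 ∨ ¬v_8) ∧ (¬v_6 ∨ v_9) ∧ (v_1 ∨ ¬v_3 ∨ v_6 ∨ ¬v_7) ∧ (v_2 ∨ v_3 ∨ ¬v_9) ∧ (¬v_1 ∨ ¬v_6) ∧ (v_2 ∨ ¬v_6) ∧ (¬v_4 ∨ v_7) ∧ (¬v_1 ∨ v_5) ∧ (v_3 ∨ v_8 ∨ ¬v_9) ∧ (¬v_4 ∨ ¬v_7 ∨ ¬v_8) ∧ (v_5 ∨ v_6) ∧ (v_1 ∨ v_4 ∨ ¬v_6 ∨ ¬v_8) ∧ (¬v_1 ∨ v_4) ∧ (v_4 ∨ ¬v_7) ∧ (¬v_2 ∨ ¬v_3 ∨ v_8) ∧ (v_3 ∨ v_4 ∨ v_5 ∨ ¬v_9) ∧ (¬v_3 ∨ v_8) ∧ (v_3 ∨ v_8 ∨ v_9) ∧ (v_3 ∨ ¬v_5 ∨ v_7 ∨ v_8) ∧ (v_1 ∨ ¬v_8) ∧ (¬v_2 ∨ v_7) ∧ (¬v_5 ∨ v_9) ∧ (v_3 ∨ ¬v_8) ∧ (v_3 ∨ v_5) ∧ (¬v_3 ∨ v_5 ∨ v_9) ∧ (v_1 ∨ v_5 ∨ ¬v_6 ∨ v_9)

No satisfying assignment exists.

Case v_8 = True:
  (v_1 ∨ ¬v_8) forces v_1 = True.
  (¬v_1 ∨ ¬v_6) forces v_6 = False.
  (¬v_4 ∨ v_6 ∨ ¬v_8) forces v_4 = False.
  Clause (¬v_1 ∨ v_4) is falsified — contradiction.
Case v_8 = False:
  (¬v_3 ∨ v_8) forces v_3 = False.
  (v_3 ∨ v_8 ∨ ¬v_9) forces v_9 = False.
  Clause (v_3 ∨ v_8 ∨ v_9) is falsified — contradiction.
Both cases fail, so the formula is unsatisfiable.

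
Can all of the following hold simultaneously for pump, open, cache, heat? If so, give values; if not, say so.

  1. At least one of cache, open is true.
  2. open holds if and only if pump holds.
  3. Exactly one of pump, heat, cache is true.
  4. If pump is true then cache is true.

pump=F, open=F, cache=T, heat=F

  (1) {cache, open}: 1 true — at least one ✓
  (2) open=F, pump=F — same ✓
  (3) {pump, heat, cache}: 1 true — exactly one ✓
  (4) pump=F ⇒ cache: vacuous ✓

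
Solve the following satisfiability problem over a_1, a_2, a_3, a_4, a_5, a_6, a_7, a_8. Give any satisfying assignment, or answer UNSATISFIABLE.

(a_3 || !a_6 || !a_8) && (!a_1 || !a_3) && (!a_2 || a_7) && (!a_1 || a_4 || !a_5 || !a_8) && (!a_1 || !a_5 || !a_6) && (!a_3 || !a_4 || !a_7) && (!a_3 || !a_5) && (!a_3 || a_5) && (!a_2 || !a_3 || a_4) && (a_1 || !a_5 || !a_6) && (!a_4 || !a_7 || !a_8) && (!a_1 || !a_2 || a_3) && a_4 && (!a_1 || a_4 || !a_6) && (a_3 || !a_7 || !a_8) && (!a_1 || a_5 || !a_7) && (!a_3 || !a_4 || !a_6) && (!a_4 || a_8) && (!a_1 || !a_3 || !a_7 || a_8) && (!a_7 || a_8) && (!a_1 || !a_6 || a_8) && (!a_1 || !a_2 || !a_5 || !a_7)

a_1 = True, a_2 = False, a_3 = False, a_4 = True, a_5 = True, a_6 = False, a_7 = False, a_8 = True

Unit clause (a_4) forces a_4 = True.
In (!a_4 || a_8) only a_8 is left, so a_8 = True.
In (!a_4 || !a_7 || !a_8) only !a_7 is left, so a_7 = False.
In (!a_2 || a_7) only !a_2 is left, so a_2 = False.
Set a_1 = True.
  then (!a_1 || !a_3) forces a_3 = False.
  then (a_3 || !a_6 || !a_8) forces a_6 = False.
Set a_5 = True.
All clauses satisfied.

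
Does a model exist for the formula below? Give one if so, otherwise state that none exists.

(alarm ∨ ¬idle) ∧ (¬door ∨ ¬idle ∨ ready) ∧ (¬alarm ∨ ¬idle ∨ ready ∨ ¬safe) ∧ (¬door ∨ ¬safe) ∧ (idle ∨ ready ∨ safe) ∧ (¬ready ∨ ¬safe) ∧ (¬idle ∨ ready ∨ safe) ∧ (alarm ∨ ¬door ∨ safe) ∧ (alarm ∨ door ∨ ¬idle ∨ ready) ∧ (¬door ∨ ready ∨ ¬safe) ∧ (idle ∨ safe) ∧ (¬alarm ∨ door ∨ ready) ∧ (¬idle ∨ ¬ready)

safe: True, alarm: False, idle: False, door: False, ready: False

Try safe = False:
  (idle ∨ safe) forces idle = True.
  (alarm ∨ ¬idle) forces alarm = True.
  (¬idle ∨ ready ∨ safe) forces ready = True.
  clause (¬idle ∨ ¬ready) is falsified — backtrack.
So safe = True.
  then (¬door ∨ ¬safe) forces door = False.
  then (¬ready ∨ ¬safe) forces ready = False.
  then (¬alarm ∨ door ∨ ready) forces alarm = False.
  then (alarm ∨ ¬idle) forces idle = False.
All clauses satisfied.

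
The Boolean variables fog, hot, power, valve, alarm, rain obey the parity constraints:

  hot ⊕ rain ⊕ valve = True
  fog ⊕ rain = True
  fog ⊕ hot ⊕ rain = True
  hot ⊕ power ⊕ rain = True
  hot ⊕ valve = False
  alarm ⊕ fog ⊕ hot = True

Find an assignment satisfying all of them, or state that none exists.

fog: False; hot: False; power: False; valve: False; alarm: True; rain: True

hot ⊕ rain ⊕ valve = F ⊕ T ⊕ F = True ✓
fog ⊕ rain = F ⊕ T = True ✓
fog ⊕ hot ⊕ rain = F ⊕ F ⊕ T = True ✓
hot ⊕ power ⊕ rain = F ⊕ F ⊕ T = True ✓
hot ⊕ valve = F ⊕ F = False ✓
alarm ⊕ fog ⊕ hot = T ⊕ F ⊕ F = True ✓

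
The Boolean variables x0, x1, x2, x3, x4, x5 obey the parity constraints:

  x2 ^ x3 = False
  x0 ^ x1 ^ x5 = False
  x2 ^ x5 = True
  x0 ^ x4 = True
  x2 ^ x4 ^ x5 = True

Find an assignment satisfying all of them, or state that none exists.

x0=T, x1=F, x2=F, x3=F, x4=F, x5=T

x2 ^ x3 = F ^ F = False ✓
x0 ^ x1 ^ x5 = T ^ F ^ T = False ✓
x2 ^ x5 = F ^ T = True ✓
x0 ^ x4 = T ^ F = True ✓
x2 ^ x4 ^ x5 = F ^ F ^ T = True ✓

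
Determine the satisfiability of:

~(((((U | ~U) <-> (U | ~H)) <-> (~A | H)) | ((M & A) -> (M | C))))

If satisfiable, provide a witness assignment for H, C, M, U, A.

The formula is unsatisfiable.

Case M = True: the formula becomes ~(((((U | ~U) <-> (U | ~H)) <-> (~A | H)) | True)) = False.
Case M = False: the formula becomes ~(((((U | ~U) <-> (U | ~H)) <-> (~A | H)) | True)) = False.
Both cases fail — unsatisfiable.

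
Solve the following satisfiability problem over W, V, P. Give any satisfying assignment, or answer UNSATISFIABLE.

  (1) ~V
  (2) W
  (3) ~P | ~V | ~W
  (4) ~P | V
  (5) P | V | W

Unit clause (~V) forces V = False.
Unit clause (W) forces W = True.
In (~P | V) only ~P is left, so P = False.
All clauses satisfied.

W = True, V = False, P = False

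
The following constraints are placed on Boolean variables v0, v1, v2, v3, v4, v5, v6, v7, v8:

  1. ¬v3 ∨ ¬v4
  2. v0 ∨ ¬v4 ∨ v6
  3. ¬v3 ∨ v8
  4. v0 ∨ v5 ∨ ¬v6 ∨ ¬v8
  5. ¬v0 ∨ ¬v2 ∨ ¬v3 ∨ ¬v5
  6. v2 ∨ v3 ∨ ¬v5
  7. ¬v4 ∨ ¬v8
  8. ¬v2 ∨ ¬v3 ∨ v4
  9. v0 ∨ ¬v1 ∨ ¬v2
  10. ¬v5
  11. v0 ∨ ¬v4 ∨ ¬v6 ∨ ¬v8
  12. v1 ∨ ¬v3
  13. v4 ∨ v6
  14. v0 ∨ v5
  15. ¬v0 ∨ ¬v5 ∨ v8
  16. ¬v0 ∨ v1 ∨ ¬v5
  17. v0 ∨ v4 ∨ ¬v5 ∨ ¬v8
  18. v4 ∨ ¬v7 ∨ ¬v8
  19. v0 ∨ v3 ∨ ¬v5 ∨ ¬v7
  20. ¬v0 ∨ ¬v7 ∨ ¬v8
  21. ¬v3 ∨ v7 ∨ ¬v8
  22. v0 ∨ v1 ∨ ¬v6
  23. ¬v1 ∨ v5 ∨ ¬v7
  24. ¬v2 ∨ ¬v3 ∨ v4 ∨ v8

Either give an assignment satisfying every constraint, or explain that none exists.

v0: True, v1: False, v2: False, v3: False, v4: True, v5: False, v6: True, v7: False, v8: False

Unit clause (¬v5) forces v5 = False.
In (v0 ∨ v5) only v0 is left, so v0 = True.
Set v1 = False.
  then (v1 ∨ ¬v3) forces v3 = False.
Set v2 = False.
Set v4 = True.
  then (¬v4 ∨ ¬v8) forces v8 = False.
Set v6 = True.
Set v7 = False.
All clauses satisfied.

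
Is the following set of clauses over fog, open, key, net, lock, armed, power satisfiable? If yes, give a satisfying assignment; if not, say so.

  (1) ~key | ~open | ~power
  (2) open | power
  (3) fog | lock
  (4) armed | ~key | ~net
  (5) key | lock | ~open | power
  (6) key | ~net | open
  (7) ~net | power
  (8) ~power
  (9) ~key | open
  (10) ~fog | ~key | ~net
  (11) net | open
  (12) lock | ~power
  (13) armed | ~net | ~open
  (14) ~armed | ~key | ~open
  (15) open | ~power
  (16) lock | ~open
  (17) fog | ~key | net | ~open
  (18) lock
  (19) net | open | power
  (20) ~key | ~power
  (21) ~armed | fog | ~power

Unit clause (~power) forces power = False.
Unit clause (lock) forces lock = True.
In (open | power) only open is left, so open = True.
In (~net | power) only ~net is left, so net = False.
Set fog = True.
Set key = False.
Set armed = True.
All clauses satisfied.

fog = True; open = True; key = False; net = False; lock = True; armed = True; power = False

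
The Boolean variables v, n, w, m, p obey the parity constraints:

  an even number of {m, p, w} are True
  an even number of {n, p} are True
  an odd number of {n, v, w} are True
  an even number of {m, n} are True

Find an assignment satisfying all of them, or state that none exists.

v: False, n: True, w: False, m: True, p: True

{m, p, w}: 2 true → even ✓
{n, p}: 2 true → even ✓
{n, v, w}: 1 true → odd ✓
{m, n}: 2 true → even ✓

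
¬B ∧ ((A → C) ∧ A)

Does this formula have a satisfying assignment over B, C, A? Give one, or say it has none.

B: False, C: True, A: True

  ¬B = True
  (A → C) ∧ A = True
    A → C = True
Both conjuncts True, so the formula holds.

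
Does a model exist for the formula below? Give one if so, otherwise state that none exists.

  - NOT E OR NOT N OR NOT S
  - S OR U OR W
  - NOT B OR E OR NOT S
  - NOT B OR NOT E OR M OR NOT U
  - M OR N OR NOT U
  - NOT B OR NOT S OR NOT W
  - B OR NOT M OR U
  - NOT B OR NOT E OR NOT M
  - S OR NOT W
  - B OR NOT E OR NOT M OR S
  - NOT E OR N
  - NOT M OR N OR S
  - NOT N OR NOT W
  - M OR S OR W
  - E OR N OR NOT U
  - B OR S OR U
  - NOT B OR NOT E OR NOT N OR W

U: False; S: True; N: False; W: False; E: False; B: False; M: False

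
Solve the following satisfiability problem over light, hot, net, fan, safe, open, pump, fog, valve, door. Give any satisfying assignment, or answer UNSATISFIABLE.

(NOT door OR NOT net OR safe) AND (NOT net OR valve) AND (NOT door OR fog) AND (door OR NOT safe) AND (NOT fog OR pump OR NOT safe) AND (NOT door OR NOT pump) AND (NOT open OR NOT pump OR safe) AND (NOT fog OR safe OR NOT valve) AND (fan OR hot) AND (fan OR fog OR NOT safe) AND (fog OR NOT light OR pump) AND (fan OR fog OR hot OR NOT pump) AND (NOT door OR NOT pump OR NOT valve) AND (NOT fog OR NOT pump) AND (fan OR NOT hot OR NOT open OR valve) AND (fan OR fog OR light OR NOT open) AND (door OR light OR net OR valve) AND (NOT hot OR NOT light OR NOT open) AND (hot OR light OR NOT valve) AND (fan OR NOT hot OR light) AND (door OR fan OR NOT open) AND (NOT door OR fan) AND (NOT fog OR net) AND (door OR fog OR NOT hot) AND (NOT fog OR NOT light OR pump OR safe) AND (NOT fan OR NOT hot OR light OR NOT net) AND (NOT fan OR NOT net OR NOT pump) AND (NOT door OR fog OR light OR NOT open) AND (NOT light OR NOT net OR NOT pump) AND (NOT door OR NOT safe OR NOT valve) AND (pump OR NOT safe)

light = True, hot = False, net = False, fan = True, safe = False, open = False, pump = True, fog = False, valve = False, door = False

Set light = True.
Set hot = False.
  then (fan OR hot) forces fan = True.
Try net = True:
  (NOT net OR valve) forces valve = True.
  (NOT fan OR NOT net OR NOT pump) forces pump = False.
  (fog OR NOT light OR pump) forces fog = True.
  (NOT fog OR pump OR NOT safe) forces safe = False.
  clause (NOT fog OR safe OR NOT valve) is falsified — backtrack.
So net = False.
  then (NOT fog OR net) forces fog = False.
  then (NOT door OR fog) forces door = False.
  then (door OR NOT safe) forces safe = False.
  then (fog OR NOT light OR pump) forces pump = True.
  then (NOT open OR NOT pump OR safe) forces open = False.
Set valve = False.
All clauses satisfied.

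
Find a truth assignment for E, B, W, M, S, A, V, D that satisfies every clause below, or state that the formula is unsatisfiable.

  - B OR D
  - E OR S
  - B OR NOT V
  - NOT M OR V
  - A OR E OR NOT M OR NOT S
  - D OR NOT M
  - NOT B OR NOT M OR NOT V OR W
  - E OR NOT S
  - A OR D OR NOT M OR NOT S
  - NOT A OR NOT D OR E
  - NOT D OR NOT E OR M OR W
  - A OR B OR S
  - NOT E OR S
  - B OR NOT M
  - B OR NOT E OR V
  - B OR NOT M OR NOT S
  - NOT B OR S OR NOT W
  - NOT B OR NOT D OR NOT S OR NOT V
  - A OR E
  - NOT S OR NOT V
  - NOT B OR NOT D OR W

Try E = False:
  (E OR S) forces S = True.
  clause (E OR NOT S) is falsified — backtrack.
So E = True.
  then (NOT E OR S) forces S = True.
  then (NOT S OR NOT V) forces V = False.
  then (NOT M OR V) forces M = False.
  then (B OR NOT E OR V) forces B = True.
Set W = False.
  then (NOT D OR NOT E OR M OR W) forces D = False.
Set A = False.
All clauses satisfied.

E = True, B = True, W = False, M = False, S = True, A = False, V = False, D = False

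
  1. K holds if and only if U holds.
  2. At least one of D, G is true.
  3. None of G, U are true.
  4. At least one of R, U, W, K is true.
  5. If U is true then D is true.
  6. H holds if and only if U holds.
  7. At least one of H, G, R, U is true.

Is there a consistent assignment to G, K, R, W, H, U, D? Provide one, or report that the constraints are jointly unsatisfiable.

G = False, K = False, R = True, W = True, H = False, U = False, D = True

  (1) K=F, U=F — same ✓
  (2) {D, G}: 1 true — at least one ✓
  (3) {G, U}: 0 true — none ✓
  (4) {R, U, W, K}: 2 true — at least one ✓
  (5) U=F ⇒ D: vacuous ✓
  (6) H=F, U=F — same ✓
  (7) {H, G, R, U}: 1 true — at least one ✓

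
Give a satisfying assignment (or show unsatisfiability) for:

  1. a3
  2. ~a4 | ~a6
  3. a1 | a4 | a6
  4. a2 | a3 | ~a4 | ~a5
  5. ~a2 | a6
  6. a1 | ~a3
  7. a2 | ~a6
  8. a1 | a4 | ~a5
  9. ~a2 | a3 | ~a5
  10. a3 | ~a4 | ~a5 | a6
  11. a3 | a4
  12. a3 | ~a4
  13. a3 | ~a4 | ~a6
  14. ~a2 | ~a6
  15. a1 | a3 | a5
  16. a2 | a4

Unit clause (a3) forces a3 = True.
In (a1 | ~a3) only a1 is left, so a1 = True.
Try a2 = True:
  (~a2 | a6) forces a6 = True.
  clause (~a2 | ~a6) is falsified — backtrack.
So a2 = False.
  then (a2 | ~a6) forces a6 = False.
  then (a2 | a4) forces a4 = True.
Set a5 = False.
All clauses satisfied.

a1=T, a2=F, a3=T, a4=T, a5=F, a6=F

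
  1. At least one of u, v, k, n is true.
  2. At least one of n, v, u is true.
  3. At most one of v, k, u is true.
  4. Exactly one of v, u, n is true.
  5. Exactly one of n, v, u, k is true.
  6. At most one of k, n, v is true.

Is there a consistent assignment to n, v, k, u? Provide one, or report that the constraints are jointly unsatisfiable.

n=T, v=F, k=F, u=F

  (1) {u, v, k, n}: 1 true — at least one ✓
  (2) {n, v, u}: 1 true — at least one ✓
  (3) {v, k, u}: 0 true — at most one ✓
  (4) {v, u, n}: 1 true — exactly one ✓
  (5) {n, v, u, k}: 1 true — exactly one ✓
  (6) {k, n, v}: 1 true — at most one ✓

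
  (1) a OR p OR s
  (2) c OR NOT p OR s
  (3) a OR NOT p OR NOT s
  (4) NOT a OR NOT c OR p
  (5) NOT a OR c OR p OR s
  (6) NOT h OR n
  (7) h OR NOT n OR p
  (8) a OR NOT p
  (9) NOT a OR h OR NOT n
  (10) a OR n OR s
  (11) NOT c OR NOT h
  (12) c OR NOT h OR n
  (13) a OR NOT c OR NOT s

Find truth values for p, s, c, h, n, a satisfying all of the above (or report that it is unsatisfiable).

Set p = True.
  then (a OR NOT p) forces a = True.
Set s = True.
Set c = False.
Set h = False.
  then (NOT a OR h OR NOT n) forces n = False.
All clauses satisfied.

p = True, s = True, c = False, h = False, n = False, a = True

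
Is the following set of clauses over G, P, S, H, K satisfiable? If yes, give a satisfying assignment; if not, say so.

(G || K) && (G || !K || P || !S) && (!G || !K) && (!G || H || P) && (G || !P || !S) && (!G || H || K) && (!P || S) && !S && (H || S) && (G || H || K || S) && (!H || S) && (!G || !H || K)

UNSATISFIABLE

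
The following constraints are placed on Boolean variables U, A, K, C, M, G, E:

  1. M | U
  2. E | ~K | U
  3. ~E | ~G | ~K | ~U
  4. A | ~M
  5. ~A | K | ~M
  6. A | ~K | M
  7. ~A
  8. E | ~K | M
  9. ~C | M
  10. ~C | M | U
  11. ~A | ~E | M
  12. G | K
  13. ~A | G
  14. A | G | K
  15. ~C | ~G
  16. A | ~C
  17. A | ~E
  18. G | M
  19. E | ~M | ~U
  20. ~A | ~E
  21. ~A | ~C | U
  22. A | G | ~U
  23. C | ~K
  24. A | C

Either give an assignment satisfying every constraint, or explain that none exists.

UNSATISFIABLE

Case C = True:
  (~A) forces A = False.
  Clause (A | ~C) is falsified — contradiction.
Case C = False:
  (~A) forces A = False.
  Clause (A | C) is falsified — contradiction.
Both cases fail, so the formula is unsatisfiable.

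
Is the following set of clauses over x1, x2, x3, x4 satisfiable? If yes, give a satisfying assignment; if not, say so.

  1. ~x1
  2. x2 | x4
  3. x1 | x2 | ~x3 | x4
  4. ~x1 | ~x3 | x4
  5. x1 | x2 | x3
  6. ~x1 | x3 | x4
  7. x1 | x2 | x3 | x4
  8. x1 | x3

Unit clause (~x1) forces x1 = False.
In (x1 | x3) only x3 is left, so x3 = True.
Set x2 = True.
Set x4 = True.
Check each clause:
  (~x1): ~x1 holds.
  (x2 | x4): x2 holds.
  (x1 | x2 | ~x3 | x4): x2 holds.
  (~x1 | ~x3 | x4): ~x1 holds.
  (x1 | x2 | x3): x2 holds.
  (~x1 | x3 | x4): ~x1 holds.
  (x1 | x2 | x3 | x4): x2 holds.
  (x1 | x3): x3 holds.
All clauses satisfied.

x1=F, x2=T, x3=T, x4=T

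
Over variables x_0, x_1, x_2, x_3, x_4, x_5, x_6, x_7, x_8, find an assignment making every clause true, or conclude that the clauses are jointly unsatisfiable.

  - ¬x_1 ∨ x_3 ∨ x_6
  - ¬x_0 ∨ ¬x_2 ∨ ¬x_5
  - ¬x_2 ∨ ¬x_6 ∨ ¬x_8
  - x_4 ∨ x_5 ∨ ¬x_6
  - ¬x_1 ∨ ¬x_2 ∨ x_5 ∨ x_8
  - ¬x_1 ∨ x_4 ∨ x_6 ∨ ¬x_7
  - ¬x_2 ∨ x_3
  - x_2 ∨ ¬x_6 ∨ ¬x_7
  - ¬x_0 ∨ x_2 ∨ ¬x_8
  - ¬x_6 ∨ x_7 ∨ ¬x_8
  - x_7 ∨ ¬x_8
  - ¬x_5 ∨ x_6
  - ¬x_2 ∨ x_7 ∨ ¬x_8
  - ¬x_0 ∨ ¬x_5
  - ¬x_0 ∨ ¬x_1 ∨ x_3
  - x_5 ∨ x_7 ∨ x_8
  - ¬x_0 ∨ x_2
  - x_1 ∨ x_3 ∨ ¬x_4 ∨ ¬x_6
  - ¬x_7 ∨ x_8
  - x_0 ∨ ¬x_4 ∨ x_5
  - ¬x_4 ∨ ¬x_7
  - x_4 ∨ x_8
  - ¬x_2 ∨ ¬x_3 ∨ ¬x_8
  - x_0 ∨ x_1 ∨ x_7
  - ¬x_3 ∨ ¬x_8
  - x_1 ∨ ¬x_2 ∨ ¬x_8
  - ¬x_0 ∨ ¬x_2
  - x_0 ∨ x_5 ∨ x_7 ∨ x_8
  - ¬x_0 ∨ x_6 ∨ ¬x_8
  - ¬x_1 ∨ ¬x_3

Try x_0 = True:
  (¬x_0 ∨ ¬x_5) forces x_5 = False.
  (¬x_0 ∨ x_2) forces x_2 = True.
  clause (¬x_0 ∨ ¬x_2) is falsified — backtrack.
So x_0 = False.
Set x_1 = True.
  then (¬x_1 ∨ ¬x_3) forces x_3 = False.
  then (¬x_1 ∨ x_3 ∨ x_6) forces x_6 = True.
  then (¬x_2 ∨ x_3) forces x_2 = False.
  then (x_2 ∨ ¬x_6 ∨ ¬x_7) forces x_7 = False.
  then (¬x_6 ∨ x_7 ∨ ¬x_8) forces x_8 = False.
  then (x_5 ∨ x_7 ∨ x_8) forces x_5 = True.
  then (x_4 ∨ x_8) forces x_4 = True.
All clauses satisfied.

x_0 = False, x_1 = True, x_2 = False, x_3 = False, x_4 = True, x_5 = True, x_6 = True, x_7 = False, x_8 = False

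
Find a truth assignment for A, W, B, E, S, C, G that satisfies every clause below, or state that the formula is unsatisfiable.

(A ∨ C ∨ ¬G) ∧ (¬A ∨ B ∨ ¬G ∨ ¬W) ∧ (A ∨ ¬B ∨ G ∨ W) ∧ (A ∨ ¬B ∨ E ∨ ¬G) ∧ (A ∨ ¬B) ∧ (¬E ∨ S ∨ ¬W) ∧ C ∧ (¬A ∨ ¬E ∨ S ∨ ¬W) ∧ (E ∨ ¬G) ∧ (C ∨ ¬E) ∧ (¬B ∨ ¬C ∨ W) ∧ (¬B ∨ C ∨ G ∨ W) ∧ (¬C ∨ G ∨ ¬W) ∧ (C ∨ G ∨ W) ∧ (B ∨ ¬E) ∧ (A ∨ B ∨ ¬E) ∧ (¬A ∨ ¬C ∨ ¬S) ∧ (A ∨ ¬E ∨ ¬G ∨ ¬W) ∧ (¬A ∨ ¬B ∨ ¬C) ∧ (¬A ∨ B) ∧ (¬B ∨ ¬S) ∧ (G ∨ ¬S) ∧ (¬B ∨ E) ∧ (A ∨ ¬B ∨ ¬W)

Unit clause (C) forces C = True.
Try A = True:
  (¬A ∨ ¬C ∨ ¬S) forces S = False.
  (¬A ∨ ¬B ∨ ¬C) forces B = False.
  clause (¬A ∨ B) is falsified — backtrack.
So A = False.
  then (A ∨ ¬B) forces B = False.
  then (B ∨ ¬E) forces E = False.
  then (E ∨ ¬G) forces G = False.
  then (¬C ∨ G ∨ ¬W) forces W = False.
  then (G ∨ ¬S) forces S = False.
All clauses satisfied.

A = False, W = False, B = False, E = False, S = False, C = True, G = False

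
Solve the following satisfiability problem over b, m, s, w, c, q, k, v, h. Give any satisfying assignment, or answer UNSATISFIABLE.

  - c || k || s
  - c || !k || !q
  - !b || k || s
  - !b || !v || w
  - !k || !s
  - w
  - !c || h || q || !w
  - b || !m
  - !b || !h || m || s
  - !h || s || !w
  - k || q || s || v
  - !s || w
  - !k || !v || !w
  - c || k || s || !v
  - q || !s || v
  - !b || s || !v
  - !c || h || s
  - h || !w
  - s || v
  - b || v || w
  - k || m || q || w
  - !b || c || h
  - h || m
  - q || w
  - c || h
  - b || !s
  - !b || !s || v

b=T, m=F, s=T, w=T, c=F, q=T, k=F, v=T, h=T

Unit clause (w) forces w = True.
In (h || !w) only h is left, so h = True.
In (!h || s || !w) only s is left, so s = True.
In (b || !s) only b is left, so b = True.
In (!b || !s || v) only v is left, so v = True.
In (!k || !s) only !k is left, so k = False.
Set m = False.
Set c = False.
Set q = True.
All clauses satisfied.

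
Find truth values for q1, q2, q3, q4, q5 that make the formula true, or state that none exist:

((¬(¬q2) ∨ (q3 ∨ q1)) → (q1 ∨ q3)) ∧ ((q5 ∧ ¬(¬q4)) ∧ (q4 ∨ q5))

q1=T, q2=F, q3=F, q4=T, q5=T

  (¬(¬q2) ∨ (q3 ∨ q1)) → (q1 ∨ q3) = True
    ¬(¬q2) ∨ (q3 ∨ q1) = True
      ¬(¬q2) = False
        ¬q2 = True
      q3 ∨ q1 = True
    q1 ∨ q3 = True
  (q5 ∧ ¬(¬q4)) ∧ (q4 ∨ q5) = True
    q5 ∧ ¬(¬q4) = True
      ¬(¬q4) = True
        ¬q4 = False
    q4 ∨ q5 = True
Both conjuncts True, so the formula holds.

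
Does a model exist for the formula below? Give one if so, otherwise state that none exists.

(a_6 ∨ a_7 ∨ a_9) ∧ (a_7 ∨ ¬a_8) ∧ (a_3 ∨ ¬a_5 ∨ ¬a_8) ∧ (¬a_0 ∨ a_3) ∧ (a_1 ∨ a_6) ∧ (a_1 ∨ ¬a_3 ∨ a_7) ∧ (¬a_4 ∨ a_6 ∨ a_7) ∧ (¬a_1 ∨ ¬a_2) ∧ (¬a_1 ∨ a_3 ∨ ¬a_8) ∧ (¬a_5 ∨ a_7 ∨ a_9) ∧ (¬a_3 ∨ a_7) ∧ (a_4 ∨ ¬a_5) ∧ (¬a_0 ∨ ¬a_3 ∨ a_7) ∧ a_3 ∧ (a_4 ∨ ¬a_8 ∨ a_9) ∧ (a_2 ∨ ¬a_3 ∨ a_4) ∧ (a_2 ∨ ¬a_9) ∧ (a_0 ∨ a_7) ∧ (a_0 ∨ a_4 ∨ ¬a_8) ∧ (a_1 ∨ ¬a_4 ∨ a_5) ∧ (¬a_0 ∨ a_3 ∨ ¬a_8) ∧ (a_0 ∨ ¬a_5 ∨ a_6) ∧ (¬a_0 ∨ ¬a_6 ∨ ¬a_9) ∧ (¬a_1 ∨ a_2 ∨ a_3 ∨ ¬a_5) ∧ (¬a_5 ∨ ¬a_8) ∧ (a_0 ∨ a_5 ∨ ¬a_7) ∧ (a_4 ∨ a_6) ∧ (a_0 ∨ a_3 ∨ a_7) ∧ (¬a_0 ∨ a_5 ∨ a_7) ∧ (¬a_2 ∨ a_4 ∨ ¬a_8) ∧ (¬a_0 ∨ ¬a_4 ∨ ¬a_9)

Unit clause (a_3) forces a_3 = True.
In (¬a_3 ∨ a_7) only a_7 is left, so a_7 = True.
Set a_0 = True.
Set a_1 = False.
  then (a_1 ∨ a_6) forces a_6 = True.
  then (¬a_0 ∨ ¬a_6 ∨ ¬a_9) forces a_9 = False.
Set a_2 = False.
  then (a_2 ∨ ¬a_3 ∨ a_4) forces a_4 = True.
  then (a_1 ∨ ¬a_4 ∨ a_5) forces a_5 = True.
  then (¬a_5 ∨ ¬a_8) forces a_8 = False.
All clauses satisfied.

a_0 = True, a_1 = False, a_2 = False, a_3 = True, a_4 = True, a_5 = True, a_6 = True, a_7 = True, a_8 = False, a_9 = False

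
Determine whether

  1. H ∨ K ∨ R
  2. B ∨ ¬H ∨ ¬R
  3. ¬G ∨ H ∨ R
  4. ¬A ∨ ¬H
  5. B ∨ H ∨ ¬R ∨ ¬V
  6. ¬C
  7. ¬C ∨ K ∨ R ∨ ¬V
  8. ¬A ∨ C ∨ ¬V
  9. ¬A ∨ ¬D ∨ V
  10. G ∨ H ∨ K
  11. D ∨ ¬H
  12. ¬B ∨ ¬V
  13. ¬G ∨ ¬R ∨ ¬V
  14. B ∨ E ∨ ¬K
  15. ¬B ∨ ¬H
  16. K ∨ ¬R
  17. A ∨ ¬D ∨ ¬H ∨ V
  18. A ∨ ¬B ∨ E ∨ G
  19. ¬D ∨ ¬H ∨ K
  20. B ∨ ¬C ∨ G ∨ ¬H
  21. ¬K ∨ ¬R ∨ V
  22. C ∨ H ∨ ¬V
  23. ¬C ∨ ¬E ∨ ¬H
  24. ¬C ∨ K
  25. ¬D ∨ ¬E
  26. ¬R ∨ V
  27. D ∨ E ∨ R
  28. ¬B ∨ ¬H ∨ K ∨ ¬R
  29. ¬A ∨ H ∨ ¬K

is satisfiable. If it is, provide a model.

C = False, K = True, R = False, E = True, V = False, H = False, G = False, D = False, B = True, A = False

Unit clause (¬C) forces C = False.
Set K = True.
Try R = True:
  (¬K ∨ ¬R ∨ V) forces V = True.
  (¬A ∨ C ∨ ¬V) forces A = False.
  (¬B ∨ ¬V) forces B = False.
  (B ∨ ¬H ∨ ¬R) forces H = False.
  clause (B ∨ H ∨ ¬R ∨ ¬V) is falsified — backtrack.
So R = False.
Set E = True.
  then (¬D ∨ ¬E) forces D = False.
  then (D ∨ ¬H) forces H = False.
  then (C ∨ H ∨ ¬V) forces V = False.
  then (¬A ∨ H ∨ ¬K) forces A = False.
  then (¬G ∨ H ∨ R) forces G = False.
Set B = True.
All clauses satisfied.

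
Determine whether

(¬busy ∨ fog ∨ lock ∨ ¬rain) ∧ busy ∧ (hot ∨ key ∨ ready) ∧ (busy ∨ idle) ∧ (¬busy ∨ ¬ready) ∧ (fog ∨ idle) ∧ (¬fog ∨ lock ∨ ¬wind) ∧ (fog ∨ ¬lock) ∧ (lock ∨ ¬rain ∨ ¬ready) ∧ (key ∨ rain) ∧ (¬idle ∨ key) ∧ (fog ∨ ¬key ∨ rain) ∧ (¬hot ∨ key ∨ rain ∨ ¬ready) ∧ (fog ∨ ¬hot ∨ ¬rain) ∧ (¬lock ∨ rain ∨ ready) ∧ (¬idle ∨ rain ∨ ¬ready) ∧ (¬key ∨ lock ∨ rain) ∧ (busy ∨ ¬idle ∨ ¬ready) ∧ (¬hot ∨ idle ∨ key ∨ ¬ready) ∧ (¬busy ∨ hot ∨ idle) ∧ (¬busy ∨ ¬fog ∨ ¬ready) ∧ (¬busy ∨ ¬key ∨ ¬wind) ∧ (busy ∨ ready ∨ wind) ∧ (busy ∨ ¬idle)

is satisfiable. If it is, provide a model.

Unit clause (busy) forces busy = True.
In (¬busy ∨ ¬ready) only ¬ready is left, so ready = False.
Try fog = False:
  (fog ∨ idle) forces idle = True.
  (fog ∨ ¬lock) forces lock = False.
  (¬busy ∨ fog ∨ lock ∨ ¬rain) forces rain = False.
  (key ∨ rain) forces key = True.
  clause (fog ∨ ¬key ∨ rain) is falsified — backtrack.
So fog = True.
Set hot = True.
Set wind = False.
Set rain = True.
Set key = True.
Set lock = False.
Set idle = True.
All clauses satisfied.

fog = True, hot = True, ready = False, wind = False, rain = True, key = True, lock = False, idle = True, busy = True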